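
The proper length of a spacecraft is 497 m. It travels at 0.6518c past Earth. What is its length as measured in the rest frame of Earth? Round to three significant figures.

Lorentz factor: γ = (1 − 0.42484324)^(−1/2) = 1.3186.
Along the direction of motion the measured length is L₀/γ = 497/1.3186 = 377 m.

377 m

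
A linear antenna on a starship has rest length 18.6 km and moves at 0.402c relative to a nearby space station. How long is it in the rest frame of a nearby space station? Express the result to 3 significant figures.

β² = 0.161604, so γ = 1/√0.838396 = 1.0921.
Along the direction of motion the measured length is L₀/γ = 18.6/1.0921 = 17.0 km.

17.0 km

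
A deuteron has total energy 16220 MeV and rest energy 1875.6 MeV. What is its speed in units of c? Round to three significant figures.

0.993c

γ = E/(mc²) = 16220/1875.6 = 8.6479.
β = √(1 − 1/γ²) = √(1 − 0.0133715) = √0.9866285 = 0.993.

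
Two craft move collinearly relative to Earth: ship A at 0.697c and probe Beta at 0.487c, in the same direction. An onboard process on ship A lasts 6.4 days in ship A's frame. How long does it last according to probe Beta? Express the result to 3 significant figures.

Speed of ship A in probe Beta's frame: u = (v_A − v_B)/(1 − v_A v_B/c²) = (0.697 − 0.487)/(1 − 0.697×0.487) = 0.21/0.660561 = 0.31791; |u| = 0.31791c.
At |u| = 0.31791c, γ = (1 − 0.101067)^(−1/2) = 1.0547.
The clock on ship A records proper time, so probe Beta measures Δt = γΔτ = 1.0547 × 6.4 = 6.75 days.

6.75 days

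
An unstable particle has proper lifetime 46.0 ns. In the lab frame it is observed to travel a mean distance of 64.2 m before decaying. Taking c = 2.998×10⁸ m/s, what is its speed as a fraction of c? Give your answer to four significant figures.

Lab distance = (lab lifetime)·v = γτ·βc, so βγ = d/(cτ) = 64.20/(2.998×10⁸ × 4.600×10^-8) = 4.6553.
With βγ = 4.6553: γ² = 1 + (βγ)² = 22.6718, and β = (βγ)/γ = 4.6553/4.76149 = 0.9777.

0.9777c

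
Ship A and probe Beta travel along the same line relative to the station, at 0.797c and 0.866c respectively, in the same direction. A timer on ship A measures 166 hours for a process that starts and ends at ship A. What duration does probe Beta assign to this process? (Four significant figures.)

170.3 hours

The velocity of ship A relative to probe Beta is (0.797 − 0.866)c / (1 − 0.797×0.866) = −0.22273c; relative speed 0.22273c.
At |u| = 0.22273c, γ = (1 − 0.0496087)^(−1/2) = 1.0258.
The clock on ship A records proper time, so probe Beta measures Δt = γΔτ = 1.0258 × 166 = 170.3 hours.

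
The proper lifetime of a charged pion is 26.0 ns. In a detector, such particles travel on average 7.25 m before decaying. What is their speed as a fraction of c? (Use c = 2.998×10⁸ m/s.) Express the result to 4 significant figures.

Lab distance = (lab lifetime)·v = γτ·βc, so βγ = d/(cτ) = 7.250/(2.998×10⁸ × 2.600×10^-8) = 0.93011.
With βγ = 0.93011: γ² = 1 + (βγ)² = 1.865105, and β = (βγ)/γ = 0.93011/1.36569 = 0.6811.

0.6811c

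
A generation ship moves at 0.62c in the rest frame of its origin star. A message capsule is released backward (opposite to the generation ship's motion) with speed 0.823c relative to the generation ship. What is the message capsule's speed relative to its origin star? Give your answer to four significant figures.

0.4145c

Relativistic velocity addition: u = (u' + v)/(1 + u'v/c²), with u' = −0.823c and v = 0.62c.
Numerator: −0.823 + 0.62 = −0.203. Denominator: 1 + (−0.823)(0.62) = 0.48974.
u = −0.203/0.48974 = −0.41451, so the speed is 0.4145c.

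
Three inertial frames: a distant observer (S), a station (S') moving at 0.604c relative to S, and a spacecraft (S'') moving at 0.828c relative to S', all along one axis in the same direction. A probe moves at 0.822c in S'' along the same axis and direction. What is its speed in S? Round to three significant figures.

0.995c

First combine the probe and spacecraft (S''→S'): u₁ = (0.822 + 0.828)/(1 + 0.822×0.828) = 1.65/1.680616 = 0.98178.
Then combine with the station (S'→S): u = (0.98178 + 0.604)/(1 + 0.98178×0.604) = 1.58578/1.59299512 = 0.99547.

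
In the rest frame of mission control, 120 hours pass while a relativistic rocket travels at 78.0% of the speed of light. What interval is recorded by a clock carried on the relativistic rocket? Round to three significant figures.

75.1 hours

Lorentz factor: γ = (1 − 0.6084)^(−1/2) = 1.598.
The relativistic rocket's clock runs slow as seen from mission control, so Δτ = Δt/γ = 120/1.598 = 75.1 hours.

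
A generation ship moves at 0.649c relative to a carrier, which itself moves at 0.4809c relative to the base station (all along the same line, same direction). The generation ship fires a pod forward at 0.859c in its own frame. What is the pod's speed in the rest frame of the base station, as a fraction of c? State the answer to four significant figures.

First combine the pod and generation ship (S''→S'): u₁ = (0.859 + 0.649)/(1 + 0.859×0.649) = 1.508/1.557491 = 0.96822.
Then combine with the carrier (S'→S): u = (0.96822 + 0.4809)/(1 + 0.96822×0.4809) = 1.44912/1.465616998 = 0.98874.

0.9887c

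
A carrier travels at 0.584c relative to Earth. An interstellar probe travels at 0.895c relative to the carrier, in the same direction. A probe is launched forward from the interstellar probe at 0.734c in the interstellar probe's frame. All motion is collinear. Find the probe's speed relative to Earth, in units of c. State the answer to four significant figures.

0.9955c

Compose velocities in two stages. Stage 1 (into S'): u₁ = (0.734+0.895)/(1+0.734×0.895) = 0.98314.
Stage 2 (into S): u = (0.98314+0.584)/(1+0.98314×0.584) = 0.99554, so the speed is 0.9955c.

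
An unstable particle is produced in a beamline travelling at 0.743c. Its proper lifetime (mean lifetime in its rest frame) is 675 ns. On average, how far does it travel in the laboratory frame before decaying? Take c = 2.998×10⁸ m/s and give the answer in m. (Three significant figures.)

225 m

γ = 1/√(1 − β²) = 1/√(1 − 0.552049) = 1/√0.447951 = 1/0.669291 = 1.4941.
Lab-frame lifetime: Δt = γτ = 1.4941 × 675 ns = 1008.5 ns.
Distance: d = vΔt = 0.743 × 2.998×10⁸ m/s × 1.0085×10^-6 s = 225 m.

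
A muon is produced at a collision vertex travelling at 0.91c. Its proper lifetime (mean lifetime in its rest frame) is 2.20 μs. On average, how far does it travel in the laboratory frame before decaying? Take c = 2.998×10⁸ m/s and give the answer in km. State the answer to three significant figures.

1.45 km

Lorentz factor: γ = (1 − 0.8281)^(−1/2) = 2.4119.
Lab-frame lifetime: Δt = γτ = 2.4119 × 2.20 μs = 5.3062 μs.
Distance: d = vΔt = 0.91 × 2.998×10⁸ m/s × 5.3062×10^-6 s = 1450 m = 1.45 km.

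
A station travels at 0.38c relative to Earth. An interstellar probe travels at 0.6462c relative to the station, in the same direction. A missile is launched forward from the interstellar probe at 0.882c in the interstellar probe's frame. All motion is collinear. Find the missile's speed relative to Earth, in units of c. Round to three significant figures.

0.988c

Compose velocities in two stages. Stage 1 (into S'): u₁ = (0.882+0.6462)/(1+0.882×0.6462) = 0.97341.
Stage 2 (into S): u = (0.97341+0.38)/(1+0.97341×0.38) = 0.98797, so the speed is 0.988c.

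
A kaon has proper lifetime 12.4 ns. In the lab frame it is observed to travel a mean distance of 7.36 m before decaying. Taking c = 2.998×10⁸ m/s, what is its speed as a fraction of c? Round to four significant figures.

d = βγcτ ⇒ βγ = d/(cτ) = 7.360 m / (3.71752 m) = 1.9798.
β = (βγ)/√(1+(βγ)²) = 1.9798/√4.91961 = 0.8926.

0.8926c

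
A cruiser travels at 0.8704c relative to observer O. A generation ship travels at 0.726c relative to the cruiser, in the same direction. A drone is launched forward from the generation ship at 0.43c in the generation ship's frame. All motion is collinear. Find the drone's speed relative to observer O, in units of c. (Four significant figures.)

0.9913c

Compose velocities in two stages. Stage 1 (into S'): u₁ = (0.43+0.726)/(1+0.43×0.726) = 0.88098.
Stage 2 (into S): u = (0.88098+0.8704)/(1+0.88098×0.8704) = 0.99127, so the speed is 0.9913c.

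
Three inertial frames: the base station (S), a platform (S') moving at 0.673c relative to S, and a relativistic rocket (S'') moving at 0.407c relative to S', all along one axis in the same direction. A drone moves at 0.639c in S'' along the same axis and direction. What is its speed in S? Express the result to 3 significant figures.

Apply u = (u'+v)/(1+u'v) twice. Drone in the platform frame: (0.639+0.407)/(1+0.639·0.407) = 1.046/1.260073 = 0.83011c.
That velocity, transformed to the rest frame of the base station: (0.83011+0.673)/(1+0.83011·0.673) = 1.50311/1.55866403 = 0.96436c.

0.964c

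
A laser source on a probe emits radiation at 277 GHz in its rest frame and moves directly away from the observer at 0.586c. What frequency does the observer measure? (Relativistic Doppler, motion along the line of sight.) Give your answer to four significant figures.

141.5 GHz

Relativistic Doppler (source moving away): f_obs = f_src · √((1−β)/(1+β)).
With β = 0.586: factor = √(0.414/1.586) = 0.51091.
f_obs = 277 × 0.51091 = 141.5 GHz.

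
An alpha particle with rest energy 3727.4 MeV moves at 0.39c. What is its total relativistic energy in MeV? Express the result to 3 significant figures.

4050 MeV

Lorentz factor: γ = (1 − 0.1521)^(−1/2) = 1.086.
Total energy: E = γmc² = 1.086 × 3727.4 MeV = 4050 MeV.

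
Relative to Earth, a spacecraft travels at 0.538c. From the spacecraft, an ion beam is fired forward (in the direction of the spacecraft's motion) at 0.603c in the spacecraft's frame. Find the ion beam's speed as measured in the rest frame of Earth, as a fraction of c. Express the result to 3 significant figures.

0.862c

In units of c, u = (u' + v)/(1 + u'v) with u' = 0.603 and v = 0.538.
Numerator: 0.603 + 0.538 = 1.141. Denominator: 1 + (0.603)(0.538) = 1.324414.
u = 1.141/1.324414 = 0.86151, so the speed is 0.862c.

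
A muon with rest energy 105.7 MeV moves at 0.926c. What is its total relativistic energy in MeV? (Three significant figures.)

γ = 1/√(1 − β²) = 1/√(1 − 0.857476) = 1/√0.142524 = 1/0.377524 = 2.6488.
Total energy: E = γmc² = 2.6488 × 105.7 MeV = 280 MeV.

280 MeV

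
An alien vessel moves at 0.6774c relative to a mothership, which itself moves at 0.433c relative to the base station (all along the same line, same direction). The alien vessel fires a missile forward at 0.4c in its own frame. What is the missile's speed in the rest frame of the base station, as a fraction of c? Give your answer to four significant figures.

0.9368c

Apply u = (u'+v)/(1+u'v) twice. Missile in the mothership frame: (0.4+0.6774)/(1+0.4·0.6774) = 1.0774/1.27096 = 0.84771c.
That velocity, transformed to the rest frame of the base station: (0.84771+0.433)/(1+0.84771·0.433) = 1.28071/1.36705843 = 0.93684c.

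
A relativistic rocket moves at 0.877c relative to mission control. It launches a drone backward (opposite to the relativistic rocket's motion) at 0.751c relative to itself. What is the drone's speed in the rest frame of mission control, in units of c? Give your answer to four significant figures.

0.3691c

Relativistic velocity addition: u = (u' + v)/(1 + u'v/c²), with u' = −0.751c and v = 0.877c.
Numerator: −0.751 + 0.877 = 0.126. Denominator: 1 + (−0.751)(0.877) = 0.341373.
u = 0.126/0.341373 = 0.3691, so the speed is 0.3691c.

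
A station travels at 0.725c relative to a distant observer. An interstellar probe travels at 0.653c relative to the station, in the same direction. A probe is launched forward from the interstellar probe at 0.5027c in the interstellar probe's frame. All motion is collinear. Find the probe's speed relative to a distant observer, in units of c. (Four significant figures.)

First combine the probe and interstellar probe (S''→S'): u₁ = (0.5027 + 0.653)/(1 + 0.5027×0.653) = 1.1557/1.3282631 = 0.87008.
Then combine with the station (S'→S): u = (0.87008 + 0.725)/(1 + 0.87008×0.725) = 1.59508/1.630808 = 0.97809.

0.9781c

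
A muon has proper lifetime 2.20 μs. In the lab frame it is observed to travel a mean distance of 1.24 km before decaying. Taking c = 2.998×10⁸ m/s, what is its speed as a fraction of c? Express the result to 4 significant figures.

0.8829c

Lab distance = (lab lifetime)·v = γτ·βc, so βγ = d/(cτ) = 1240/(2.998×10⁸ × 2.200×10^-6) = 1.88.
With βγ = 1.88: γ² = 1 + (βγ)² = 4.5344, and β = (βγ)/γ = 1.88/2.12941 = 0.8829.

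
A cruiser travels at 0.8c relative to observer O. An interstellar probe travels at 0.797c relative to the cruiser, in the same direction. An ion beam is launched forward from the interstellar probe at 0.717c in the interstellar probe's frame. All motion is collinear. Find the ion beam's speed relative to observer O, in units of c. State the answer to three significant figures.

First combine the ion beam and interstellar probe (S''→S'): u₁ = (0.717 + 0.797)/(1 + 0.717×0.797) = 1.514/1.571449 = 0.96344.
Then combine with the cruiser (S'→S): u = (0.96344 + 0.8)/(1 + 0.96344×0.8) = 1.76344/1.770752 = 0.99587.

0.996c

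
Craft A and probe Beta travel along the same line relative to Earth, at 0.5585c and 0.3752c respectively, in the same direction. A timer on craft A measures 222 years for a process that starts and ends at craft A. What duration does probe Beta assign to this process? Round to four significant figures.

The velocity of craft A relative to probe Beta is (0.5585 − 0.3752)c / (1 − 0.5585×0.3752) = 0.23189c; relative speed 0.23189c.
At |u| = 0.23189c, γ = (1 − 0.053773)^(−1/2) = 1.028.
Craft A's interval is proper; time dilation gives Δt_B = γΔτ = 1.028 × 222 years = 228.2 years.

228.2 years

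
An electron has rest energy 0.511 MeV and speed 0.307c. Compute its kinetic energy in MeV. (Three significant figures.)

0.0259 MeV

With β = 0.307, γ = 1/√(1 − 0.307²) = 1/√0.905751 = 1.050741.
Kinetic energy: K = (γ − 1)mc² = (1.050741 − 1) × 0.511 MeV = 0.050741 × 0.511 = 0.0259 MeV.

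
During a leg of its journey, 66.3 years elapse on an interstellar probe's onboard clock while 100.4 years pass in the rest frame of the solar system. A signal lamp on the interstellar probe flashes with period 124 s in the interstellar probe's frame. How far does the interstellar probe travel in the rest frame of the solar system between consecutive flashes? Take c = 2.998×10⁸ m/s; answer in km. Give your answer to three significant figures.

4.23×10^7 km

The time-dilation ratio gives γ = 100.4/66.3 = 1.51433.
β = √(1 − 1/γ²) = 0.75095. Lab-frame period = γτ = 1.51433×124 s = 187.78 s. Distance = βc × γτ = 0.75095 × 2.998×10⁸ m/s × 187.78 s = 4.2276×10^10 m = 4.23×10^7 km.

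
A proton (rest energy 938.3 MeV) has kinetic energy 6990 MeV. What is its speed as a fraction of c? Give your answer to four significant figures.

0.9930c

K = (γ−1)mc², so γ = 1 + 6990/938.3 = 8.4496.
Then v/c = √(1 − γ⁻²) = √(1 − 0.0140064) = √0.9859936 = 0.9930.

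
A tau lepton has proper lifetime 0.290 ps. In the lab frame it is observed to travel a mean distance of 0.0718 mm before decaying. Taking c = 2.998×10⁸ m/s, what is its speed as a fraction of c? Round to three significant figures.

0.637c

Lab distance = (lab lifetime)·v = γτ·βc, so βγ = d/(cτ) = 7.180×10^-5/(2.998×10⁸ × 2.900×10^-13) = 0.82584.
With βγ = 0.82584: γ² = 1 + (βγ)² = 1.682012, and β = (βγ)/γ = 0.82584/1.29692 = 0.637.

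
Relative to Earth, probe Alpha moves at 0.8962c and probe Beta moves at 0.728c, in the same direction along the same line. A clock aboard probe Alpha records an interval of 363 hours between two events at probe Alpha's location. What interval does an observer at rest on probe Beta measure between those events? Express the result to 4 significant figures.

414.8 hours

Transform probe Alpha's velocity into probe Beta's frame: (0.8962 − 0.728)/(1 − 0.8962·0.728) = 0.1682/0.3475664, so the relative speed is 0.48394c.
At |u| = 0.48394c, γ = (1 − 0.234198)^(−1/2) = 1.1427.
The clock on probe Alpha records proper time, so probe Beta measures Δt = γΔτ = 1.1427 × 363 = 414.8 hours.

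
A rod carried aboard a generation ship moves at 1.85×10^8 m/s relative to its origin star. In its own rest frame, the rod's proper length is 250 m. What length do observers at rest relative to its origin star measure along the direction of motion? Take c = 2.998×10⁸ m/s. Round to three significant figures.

197 m

β = v/c = (1.85×10^8 m/s)/(2.998×10⁸ m/s) = 0.617078.
With β = 0.617078, γ = 1/√(1 − 0.617078²) = 1/√0.6192147 = 1.2708.
Length contraction: L = L₀/γ = 250/1.2708 = 197 m.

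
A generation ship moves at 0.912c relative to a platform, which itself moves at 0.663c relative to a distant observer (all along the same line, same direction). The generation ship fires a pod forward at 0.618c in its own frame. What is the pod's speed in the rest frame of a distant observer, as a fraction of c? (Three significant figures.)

0.996c

Apply u = (u'+v)/(1+u'v) twice. Pod in the platform frame: (0.618+0.912)/(1+0.618·0.912) = 1.53/1.563616 = 0.9785c.
That velocity, transformed to the rest frame of a distant observer: (0.9785+0.663)/(1+0.9785·0.663) = 1.6415/1.6487455 = 0.99561c.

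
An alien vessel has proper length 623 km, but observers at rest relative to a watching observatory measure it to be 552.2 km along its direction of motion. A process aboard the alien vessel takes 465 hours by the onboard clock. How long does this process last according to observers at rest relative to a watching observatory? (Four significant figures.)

γ = L₀/L = 623/552.2 = 1.12821.
The same γ dilates the second interval: 1.12821 × 465 hours = 524.6 hours.

524.6 hours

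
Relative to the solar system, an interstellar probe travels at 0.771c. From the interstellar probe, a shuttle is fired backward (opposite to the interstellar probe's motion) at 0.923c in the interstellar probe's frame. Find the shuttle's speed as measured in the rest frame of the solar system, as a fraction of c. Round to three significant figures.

Relativistic velocity addition: u = (u' + v)/(1 + u'v/c²), with u' = −0.923c and v = 0.771c.
Numerator: −0.923 + 0.771 = −0.152. Denominator: 1 + (−0.923)(0.771) = 0.288367.
u = −0.152/0.288367 = −0.52711, so the speed is 0.527c.

0.527c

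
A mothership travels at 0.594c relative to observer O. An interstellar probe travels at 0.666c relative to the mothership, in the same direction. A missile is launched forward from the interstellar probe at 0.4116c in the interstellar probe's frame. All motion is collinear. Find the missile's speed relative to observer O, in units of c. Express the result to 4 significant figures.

0.9583c

Compose velocities in two stages. Stage 1 (into S'): u₁ = (0.4116+0.666)/(1+0.4116×0.666) = 0.84576.
Stage 2 (into S): u = (0.84576+0.594)/(1+0.84576×0.594) = 0.95832, so the speed is 0.9583c.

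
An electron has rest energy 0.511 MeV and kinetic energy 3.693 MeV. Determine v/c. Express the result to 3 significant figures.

0.993

γ = 1 + K/(mc²) = 1 + 3.693/0.511 = 8.227.
β = √(1 − 1/γ²) = √(1 − 0.0147746) = √0.9852254 = 0.993.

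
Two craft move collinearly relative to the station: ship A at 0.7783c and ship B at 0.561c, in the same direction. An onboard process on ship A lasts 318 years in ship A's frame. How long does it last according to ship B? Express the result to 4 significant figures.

The velocity of ship A relative to ship B is (0.7783 − 0.561)c / (1 − 0.7783×0.561) = 0.38571c; relative speed 0.38571c.
γ for this relative speed: γ = 1/√(1 − 0.148772) = 1.0839.
The clock on ship A records proper time, so ship B measures Δt = γΔτ = 1.0839 × 318 = 344.7 years.

344.7 years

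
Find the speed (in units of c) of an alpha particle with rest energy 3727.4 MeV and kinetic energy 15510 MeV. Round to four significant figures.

γ = 1 + K/(mc²) = 1 + 15510/3727.4 = 5.1611.
β = √(1 − 1/γ²) = √(1 − 0.0375418) = √0.9624582 = 0.9810.

0.9810c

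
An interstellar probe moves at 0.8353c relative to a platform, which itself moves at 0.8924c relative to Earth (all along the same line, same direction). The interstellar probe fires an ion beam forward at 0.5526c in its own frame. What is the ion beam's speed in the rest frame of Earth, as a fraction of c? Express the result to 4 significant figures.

0.9971c

First combine the ion beam and interstellar probe (S''→S'): u₁ = (0.5526 + 0.8353)/(1 + 0.5526×0.8353) = 1.3879/1.46158678 = 0.94958.
Then combine with the platform (S'→S): u = (0.94958 + 0.8924)/(1 + 0.94958×0.8924) = 1.84198/1.847405192 = 0.99706.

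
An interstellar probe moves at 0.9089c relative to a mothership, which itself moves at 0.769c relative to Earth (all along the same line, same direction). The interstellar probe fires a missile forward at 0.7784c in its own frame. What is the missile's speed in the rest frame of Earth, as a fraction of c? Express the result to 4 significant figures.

0.9984c

First combine the missile and interstellar probe (S''→S'): u₁ = (0.7784 + 0.9089)/(1 + 0.7784×0.9089) = 1.6873/1.70748776 = 0.98818.
Then combine with the mothership (S'→S): u = (0.98818 + 0.769)/(1 + 0.98818×0.769) = 1.75718/1.75991042 = 0.99845.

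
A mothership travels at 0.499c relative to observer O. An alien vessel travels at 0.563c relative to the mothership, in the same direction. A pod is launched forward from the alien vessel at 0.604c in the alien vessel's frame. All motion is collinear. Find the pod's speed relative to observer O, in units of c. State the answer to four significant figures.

Compose velocities in two stages. Stage 1 (into S'): u₁ = (0.604+0.563)/(1+0.604×0.563) = 0.87086.
Stage 2 (into S): u = (0.87086+0.499)/(1+0.87086×0.499) = 0.9549, so the speed is 0.9549c.

0.9549c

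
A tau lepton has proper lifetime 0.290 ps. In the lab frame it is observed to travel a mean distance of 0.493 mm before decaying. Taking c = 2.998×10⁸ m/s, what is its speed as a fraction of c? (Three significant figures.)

0.985c

Lab distance = (lab lifetime)·v = γτ·βc, so βγ = d/(cτ) = 4.930×10^-4/(2.998×10⁸ × 2.900×10^-13) = 5.6704.
With βγ = 5.6704: γ² = 1 + (βγ)² = 33.1534, and β = (βγ)/γ = 5.6704/5.7579 = 0.985.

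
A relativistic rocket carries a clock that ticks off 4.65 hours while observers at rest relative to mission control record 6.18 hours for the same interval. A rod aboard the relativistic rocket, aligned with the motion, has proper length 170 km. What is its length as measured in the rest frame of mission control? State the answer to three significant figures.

128 km

From Δt = γΔτ: γ = 6.18/4.65 = 1.32903.
L = L₀/γ = 170/1.32903 = 128 km.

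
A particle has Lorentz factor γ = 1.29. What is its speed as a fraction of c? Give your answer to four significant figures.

0.6317c

β = √(1 − 1/γ²) = √(1 − 1/1.6641) = √0.399075 = 0.6317.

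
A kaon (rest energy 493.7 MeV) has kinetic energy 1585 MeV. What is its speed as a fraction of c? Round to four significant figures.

K = (γ−1)mc², so γ = 1 + 1585/493.7 = 4.2105.
Then v/c = √(1 − γ⁻²) = √(1 − 0.056407) = √0.943593 = 0.9714.

0.9714c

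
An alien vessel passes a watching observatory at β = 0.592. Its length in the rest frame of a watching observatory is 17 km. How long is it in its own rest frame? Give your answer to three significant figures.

21.1 km

γ = 1/√(1 − β²) = 1/√(1 − 0.350464) = 1/√0.649536 = 1/0.805938 = 1.2408.
Proper length: L₀ = γ·L = 1.2408 × 17 = 21.1 km.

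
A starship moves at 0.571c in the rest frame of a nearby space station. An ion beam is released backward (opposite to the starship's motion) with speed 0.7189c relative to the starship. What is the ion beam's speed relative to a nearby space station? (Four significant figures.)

Relativistic velocity addition: u = (u' + v)/(1 + u'v/c²), with u' = −0.7189c and v = 0.571c.
Numerator: −0.7189 + 0.571 = −0.1479. Denominator: 1 + (−0.7189)(0.571) = 0.5895081.
u = −0.1479/0.5895081 = −0.25089, so the speed is 0.2509c.

0.2509c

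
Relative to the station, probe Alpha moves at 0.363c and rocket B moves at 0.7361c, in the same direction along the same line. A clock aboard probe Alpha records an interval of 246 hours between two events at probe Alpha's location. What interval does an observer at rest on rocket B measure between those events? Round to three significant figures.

Speed of probe Alpha in rocket B's frame: u = (v_A − v_B)/(1 − v_A v_B/c²) = (0.363 − 0.7361)/(1 − 0.363×0.7361) = −0.3731/0.7327957 = −0.50915; |u| = 0.50915c.
At |u| = 0.50915c, γ = (1 − 0.259234)^(−1/2) = 1.1619.
The clock on probe Alpha records proper time, so rocket B measures Δt = γΔτ = 1.1619 × 246 = 286 hours.

286 hours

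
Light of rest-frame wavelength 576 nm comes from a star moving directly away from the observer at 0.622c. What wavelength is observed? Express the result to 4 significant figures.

1193 nm

Relativistic Doppler for wavelength: λ_obs = λ_src · √((1+β)/(1−β)).
With β = 0.622: factor = √(1.622/0.378) = 2.0715.
λ_obs = 576 × 2.0715 = 1193 nm.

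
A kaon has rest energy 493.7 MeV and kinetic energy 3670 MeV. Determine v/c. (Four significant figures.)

K = (γ−1)mc², so γ = 1 + 3670/493.7 = 8.4337.
Then v/c = √(1 − γ⁻²) = √(1 − 0.0140593) = √0.9859407 = 0.9929.

0.9929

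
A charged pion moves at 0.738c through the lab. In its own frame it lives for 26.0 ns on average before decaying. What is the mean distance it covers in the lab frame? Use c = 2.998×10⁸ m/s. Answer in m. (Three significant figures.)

γ = 1/√(1 − β²) = 1/√(1 − 0.544644) = 1/√0.455356 = 1/0.674801 = 1.4819.
Lab-frame lifetime: Δt = γτ = 1.4819 × 26.0 ns = 38.529 ns.
Distance: d = vΔt = 0.738 × 2.998×10⁸ m/s × 3.8529×10^-8 s = 8.52 m.

8.52 m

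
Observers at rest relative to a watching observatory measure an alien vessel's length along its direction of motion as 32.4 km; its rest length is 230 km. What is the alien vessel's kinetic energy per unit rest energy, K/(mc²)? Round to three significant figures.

6.10

Length contraction gives γ = L₀/L = 230/32.4 = 7.09877.
Since K = (γ−1)mc², K/(mc²) = 7.09877 − 1 = 6.10.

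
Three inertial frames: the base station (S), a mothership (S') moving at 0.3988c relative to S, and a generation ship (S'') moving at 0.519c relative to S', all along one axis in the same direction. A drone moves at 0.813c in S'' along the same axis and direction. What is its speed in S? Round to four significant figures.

Compose velocities in two stages. Stage 1 (into S'): u₁ = (0.813+0.519)/(1+0.813×0.519) = 0.93674.
Stage 2 (into S): u = (0.93674+0.3988)/(1+0.93674×0.3988) = 0.97231, so the speed is 0.9723c.

0.9723c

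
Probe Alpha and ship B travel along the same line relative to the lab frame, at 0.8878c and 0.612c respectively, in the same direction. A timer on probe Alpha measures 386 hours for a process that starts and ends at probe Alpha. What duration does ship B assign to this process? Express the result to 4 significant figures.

484.3 hours

The velocity of probe Alpha relative to ship B is (0.8878 − 0.612)c / (1 − 0.8878×0.612) = 0.60394c; relative speed 0.60394c.
At |u| = 0.60394c, γ = (1 − 0.364744)^(−1/2) = 1.2547.
The clock on probe Alpha records proper time, so ship B measures Δt = γΔτ = 1.2547 × 386 = 484.3 hours.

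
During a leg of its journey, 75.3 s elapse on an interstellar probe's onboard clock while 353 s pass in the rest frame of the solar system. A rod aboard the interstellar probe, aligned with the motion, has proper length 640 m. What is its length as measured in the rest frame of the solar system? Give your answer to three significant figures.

137 m

From Δt = γΔτ: γ = 353/75.3 = 4.68792.
L = L₀/γ = 640/4.68792 = 137 m.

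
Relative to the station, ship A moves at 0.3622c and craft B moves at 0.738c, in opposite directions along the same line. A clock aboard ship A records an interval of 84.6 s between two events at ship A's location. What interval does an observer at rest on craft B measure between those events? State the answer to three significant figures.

170 s

Speed of ship A in craft B's frame: u = (v_A + v_B)/(1 + v_A v_B/c²) = (0.3622 + 0.738)/(1 + 0.3622×0.738) = 1.1002/1.2673036 = 0.86814; |u| = 0.86814c.
γ for this relative speed: γ = 1/√(1 − 0.753667) = 2.0148.
The clock on ship A records proper time, so craft B measures Δt = γΔτ = 2.0148 × 84.6 = 170 s.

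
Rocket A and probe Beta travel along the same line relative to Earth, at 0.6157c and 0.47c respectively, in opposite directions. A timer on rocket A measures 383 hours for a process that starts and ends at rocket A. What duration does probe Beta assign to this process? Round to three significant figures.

The velocity of rocket A relative to probe Beta is (0.6157 + 0.47)c / (1 + 0.6157×0.47) = 0.84203c; relative speed 0.84203c.
γ for this relative speed: γ = 1/√(1 − 0.709015) = 1.8538.
Rocket A's interval is proper; time dilation gives Δt_B = γΔτ = 1.8538 × 383 hours = 710 hours.

710 hours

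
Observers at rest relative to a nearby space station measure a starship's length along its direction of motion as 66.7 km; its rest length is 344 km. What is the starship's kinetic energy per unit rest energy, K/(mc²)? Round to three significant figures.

4.16

γ = L₀/L = 344/66.7 = 5.15742.
K/(mc²) = γ − 1 = 5.15742 − 1 = 4.16.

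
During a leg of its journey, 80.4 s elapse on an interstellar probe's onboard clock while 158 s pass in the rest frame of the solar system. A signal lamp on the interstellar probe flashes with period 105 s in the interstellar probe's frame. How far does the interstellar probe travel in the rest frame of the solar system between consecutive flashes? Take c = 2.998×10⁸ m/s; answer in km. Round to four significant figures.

5.325×10^7 km

The time-dilation ratio gives γ = 158/80.4 = 1.96517.
β = √(1 − 1/γ²) = 0.86085. Lab-frame period = γτ = 1.96517×105 s = 206.34 s. Distance = βc × γτ = 0.86085 × 2.998×10⁸ m/s × 206.34 s = 5.3253×10^10 m = 5.325×10^7 km.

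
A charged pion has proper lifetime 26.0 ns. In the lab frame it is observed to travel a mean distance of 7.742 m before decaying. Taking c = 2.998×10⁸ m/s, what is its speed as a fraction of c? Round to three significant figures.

0.705c

Lab distance = (lab lifetime)·v = γτ·βc, so βγ = d/(cτ) = 7.742/(2.998×10⁸ × 2.600×10^-8) = 0.99323.
With βγ = 0.99323: γ² = 1 + (βγ)² = 1.986506, and β = (βγ)/γ = 0.99323/1.40943 = 0.705.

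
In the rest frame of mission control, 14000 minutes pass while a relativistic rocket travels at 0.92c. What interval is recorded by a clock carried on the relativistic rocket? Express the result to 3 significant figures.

β² = 0.8464, so γ = 1/√0.1536 = 2.5516.
The moving clock records proper time: Δτ = Δt/γ = 14000/2.5516 = 5490 minutes.

5490 minutes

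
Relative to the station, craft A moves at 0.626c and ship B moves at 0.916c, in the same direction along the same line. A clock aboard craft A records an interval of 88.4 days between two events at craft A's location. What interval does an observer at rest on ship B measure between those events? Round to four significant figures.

120.5 days

Transform craft A's velocity into ship B's frame: (0.626 − 0.916)/(1 − 0.626·0.916) = −0.29/0.426584, so the relative speed is 0.67982c.
γ for this relative speed: γ = 1/√(1 − 0.462155) = 1.3636.
The clock on craft A records proper time, so ship B measures Δt = γΔτ = 1.3636 × 88.4 = 120.5 days.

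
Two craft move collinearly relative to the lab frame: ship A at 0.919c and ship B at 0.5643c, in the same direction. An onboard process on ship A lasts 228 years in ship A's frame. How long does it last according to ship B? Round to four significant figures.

The velocity of ship A relative to ship B is (0.919 − 0.5643)c / (1 − 0.919×0.5643) = 0.7368c; relative speed 0.7368c.
γ for this relative speed: γ = 1/√(1 − 0.542874) = 1.479.
The clock on ship A records proper time, so ship B measures Δt = γΔτ = 1.479 × 228 = 337.2 years.

337.2 years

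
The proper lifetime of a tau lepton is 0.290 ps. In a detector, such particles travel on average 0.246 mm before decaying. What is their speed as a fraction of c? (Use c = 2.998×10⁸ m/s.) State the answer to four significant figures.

Let x = d/(cτ) = 2.460×10^-4 m / (2.998×10⁸ m/s × 2.900×10^-13 s) = 2.8295. Since d = βγcτ, x = βγ = β/√(1−β²).
Solving: β² = x²/(1+x²) = 8.00607/9.00607 = 0.888964, so β = 0.9428.

0.9428c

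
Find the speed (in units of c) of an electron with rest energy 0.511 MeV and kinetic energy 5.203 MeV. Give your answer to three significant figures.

K = (γ−1)mc², so γ = 1 + 5.203/0.511 = 11.182.
Then v/c = √(1 − γ⁻²) = √(1 − 0.00799762) = √0.99200238 = 0.996.

0.996c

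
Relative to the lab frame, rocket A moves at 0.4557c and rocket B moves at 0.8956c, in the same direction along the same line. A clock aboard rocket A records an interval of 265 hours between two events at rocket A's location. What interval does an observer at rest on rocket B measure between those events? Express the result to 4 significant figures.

The velocity of rocket A relative to rocket B is (0.4557 − 0.8956)c / (1 − 0.4557×0.8956) = −0.74323c; relative speed 0.74323c.
γ for this relative speed: γ = 1/√(1 − 0.552391) = 1.4947.
The clock on rocket A records proper time, so rocket B measures Δt = γΔτ = 1.4947 × 265 = 396.1 hours.

396.1 hours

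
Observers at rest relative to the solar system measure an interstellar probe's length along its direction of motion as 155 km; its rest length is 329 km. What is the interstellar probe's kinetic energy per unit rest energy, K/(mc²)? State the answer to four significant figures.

1.123

γ = L₀/L = 329/155 = 2.12258.
K/(mc²) = γ − 1 = 2.12258 − 1 = 1.123.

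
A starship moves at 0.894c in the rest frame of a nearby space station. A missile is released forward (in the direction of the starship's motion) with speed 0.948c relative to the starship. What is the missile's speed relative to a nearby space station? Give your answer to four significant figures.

0.9970c

In units of c, u = (u' + v)/(1 + u'v) with u' = 0.948 and v = 0.894.
Numerator: 0.948 + 0.894 = 1.842. Denominator: 1 + (0.948)(0.894) = 1.847512.
u = 1.842/1.847512 = 0.99702, so the speed is 0.9970c.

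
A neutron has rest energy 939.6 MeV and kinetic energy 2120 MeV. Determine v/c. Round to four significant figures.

0.9517

γ = 1 + K/(mc²) = 1 + 2120/939.6 = 3.2563.
β = √(1 − 1/γ²) = √(1 − 0.0943086) = √0.9056914 = 0.9517.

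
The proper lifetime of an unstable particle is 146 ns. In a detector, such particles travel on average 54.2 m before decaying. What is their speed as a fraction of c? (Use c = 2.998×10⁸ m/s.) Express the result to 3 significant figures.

0.778c

Let x = d/(cτ) = 54.20 m / (2.998×10⁸ m/s × 1.460×10^-7 s) = 1.2383. Since d = βγcτ, x = βγ = β/√(1−β²).
Solving: β² = x²/(1+x²) = 1.53339/2.53339 = 0.605272, so β = 0.778.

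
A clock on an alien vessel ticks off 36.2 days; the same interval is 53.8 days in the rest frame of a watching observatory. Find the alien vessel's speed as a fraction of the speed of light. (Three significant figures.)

0.740c

γ = Δt/Δτ = 53.8/36.2 = 1.4862.
β = √(1 − 1/γ²) = √(1 − 0.452736) = √0.547264 = 0.740.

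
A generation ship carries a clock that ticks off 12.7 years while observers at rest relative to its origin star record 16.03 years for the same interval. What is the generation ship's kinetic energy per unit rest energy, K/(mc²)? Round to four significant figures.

0.2622

γ = Δt/Δτ = 16.03/12.7 = 1.2622.
K/(mc²) = γ − 1 = 1.2622 − 1 = 0.2622.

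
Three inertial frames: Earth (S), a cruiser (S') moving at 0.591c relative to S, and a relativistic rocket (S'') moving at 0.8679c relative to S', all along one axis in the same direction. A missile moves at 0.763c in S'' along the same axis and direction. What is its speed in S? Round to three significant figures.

Apply u = (u'+v)/(1+u'v) twice. Missile in the cruiser frame: (0.763+0.8679)/(1+0.763·0.8679) = 1.6309/1.6622077 = 0.98116c.
That velocity, transformed to the rest frame of Earth: (0.98116+0.591)/(1+0.98116·0.591) = 1.57216/1.57986556 = 0.99512c.

0.995c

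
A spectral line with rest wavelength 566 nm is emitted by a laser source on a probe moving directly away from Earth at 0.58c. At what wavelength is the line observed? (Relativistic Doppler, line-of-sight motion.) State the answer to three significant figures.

Relativistic Doppler for wavelength: λ_obs = λ_src · √((1+β)/(1−β)).
With β = 0.58: factor = √(1.58/0.42) = 1.9396.
λ_obs = 566 × 1.9396 = 1100 nm.

1100 nm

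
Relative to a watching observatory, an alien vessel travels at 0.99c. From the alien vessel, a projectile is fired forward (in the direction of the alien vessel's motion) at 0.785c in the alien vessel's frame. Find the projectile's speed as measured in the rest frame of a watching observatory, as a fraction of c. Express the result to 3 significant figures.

Relativistic velocity addition: u = (u' + v)/(1 + u'v/c²), with u' = 0.785c and v = 0.99c.
Numerator: 0.785 + 0.99 = 1.775. Denominator: 1 + (0.785)(0.99) = 1.77715.
u = 1.775/1.77715 = 0.99879, so the speed is 0.999c.

0.999c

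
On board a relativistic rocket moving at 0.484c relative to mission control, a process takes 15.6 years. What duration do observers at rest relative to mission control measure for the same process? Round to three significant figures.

γ = 1/√(1 − β²) = 1/√(1 − 0.234256) = 1/√0.765744 = 1/0.875068 = 1.1428.
The onboard clock measures proper time, so the interval in the rest frame of mission control is dilated: Δt = γ·Δτ = 1.1428 × 15.6 years = 17.8 years.

17.8 years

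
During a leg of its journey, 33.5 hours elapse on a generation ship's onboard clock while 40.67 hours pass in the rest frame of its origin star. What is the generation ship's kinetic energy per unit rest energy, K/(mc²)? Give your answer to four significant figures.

0.2140

The time-dilation ratio gives γ = 40.67/33.5 = 1.21403.
Since K = (γ−1)mc², K/(mc²) = 1.21403 − 1 = 0.2140.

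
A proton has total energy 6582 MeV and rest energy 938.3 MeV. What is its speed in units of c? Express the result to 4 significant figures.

γ = E/(mc²) = 6582/938.3 = 7.0148.
β = √(1 − 1/γ²) = √(1 − 0.0203221) = √0.9796779 = 0.9898.

0.9898c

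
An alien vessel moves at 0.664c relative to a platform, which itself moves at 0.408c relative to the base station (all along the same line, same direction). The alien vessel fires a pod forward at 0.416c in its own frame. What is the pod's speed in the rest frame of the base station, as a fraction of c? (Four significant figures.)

Compose velocities in two stages. Stage 1 (into S'): u₁ = (0.416+0.664)/(1+0.416×0.664) = 0.84625.
Stage 2 (into S): u = (0.84625+0.408)/(1+0.84625×0.408) = 0.93234, so the speed is 0.9323c.

0.9323c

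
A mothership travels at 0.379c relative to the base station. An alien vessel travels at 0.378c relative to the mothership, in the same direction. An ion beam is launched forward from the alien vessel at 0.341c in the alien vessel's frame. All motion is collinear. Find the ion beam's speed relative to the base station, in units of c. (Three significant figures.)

0.818c

First combine the ion beam and alien vessel (S''→S'): u₁ = (0.341 + 0.378)/(1 + 0.341×0.378) = 0.719/1.128898 = 0.6369.
Then combine with the mothership (S'→S): u = (0.6369 + 0.379)/(1 + 0.6369×0.379) = 1.0159/1.2413851 = 0.81836.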